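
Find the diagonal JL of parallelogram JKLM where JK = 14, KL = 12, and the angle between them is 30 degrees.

Law of cosines: d^2 = 14^2 + 12^2 - 2(14)(12)cos(30°) = 340 - 168*sqrt(3), so d = 2*sqrt(85 - 42*sqrt(3)).

2*sqrt(85 - 42*sqrt(3))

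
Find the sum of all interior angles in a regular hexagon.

The sum of interior angles of an n-sided polygon is (n - 2) * 180.
For n = 6: (6 - 2) * 180 = 4 * 180 = 720 degrees.

720 degrees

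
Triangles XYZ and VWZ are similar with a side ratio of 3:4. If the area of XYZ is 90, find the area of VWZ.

The ratio of areas of similar triangles = (side ratio)^2.
Side ratio = 3:4, so area ratio = 9:16.
Area of VWZ / Area of XYZ = 16/9
Area of VWZ = 90 * 16/9 = 160

160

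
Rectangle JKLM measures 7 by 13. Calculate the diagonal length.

Using the Pythagorean theorem:
d² = 7² + 13² = 49 + 169 = 218
d = sqrt(218)

sqrt(218)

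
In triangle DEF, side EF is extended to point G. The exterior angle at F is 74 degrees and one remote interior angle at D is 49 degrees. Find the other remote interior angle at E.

angle E = 74 - 49 = 25 degrees (exterior angle theorem).

25 degrees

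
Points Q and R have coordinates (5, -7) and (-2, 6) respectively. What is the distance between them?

d = sqrt((-2 - 5)^2 + (6 - -7)^2)
d = sqrt(-7^2 + 13^2)
d = sqrt(49 + 169)
d = sqrt(218)

sqrt(218)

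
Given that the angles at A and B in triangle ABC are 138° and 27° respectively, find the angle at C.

Let angle C = x. Then 138 + 27 + x = 180.
x = 180 - 165 = 15 degrees.

15 degrees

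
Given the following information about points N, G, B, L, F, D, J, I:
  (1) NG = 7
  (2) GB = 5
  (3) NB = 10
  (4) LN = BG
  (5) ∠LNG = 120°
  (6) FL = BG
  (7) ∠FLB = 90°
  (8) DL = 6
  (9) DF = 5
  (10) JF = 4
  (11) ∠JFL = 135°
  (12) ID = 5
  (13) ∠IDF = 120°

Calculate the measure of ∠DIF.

Step 1: By the law of cosines on triangle IDF: IF² = 5² + 5² − 2·5·5·cos(120°) = 75, so IF = 5·√3.
Step 2: By the inverse law of cosines on triangle DIF: cos(∠DIF) = (5² + (5·√3)² − 5²) / (2·5·5·√3) = 75/86.6 = 0.866, so ∠DIF = 30°.

Therefore, the measure of angle ∠DIF = 30°.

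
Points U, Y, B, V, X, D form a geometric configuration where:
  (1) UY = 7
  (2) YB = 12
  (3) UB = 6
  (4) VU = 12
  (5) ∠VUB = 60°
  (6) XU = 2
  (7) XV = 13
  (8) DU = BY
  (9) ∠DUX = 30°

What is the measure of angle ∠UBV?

Step 1: By the law of cosines on triangle BUV: BV² = 6² + 12² − 2·6·12·cos(60°) = 108, so BV = 6·√3.
Step 2: By the inverse law of cosines on triangle UBV: cos(∠UBV) = (6² + (6·√3)² − 12²) / (2·6·6·√3) = 0/124.71 = 0, so ∠UBV = 90°.

Therefore, the measure of angle ∠UBV = 90°.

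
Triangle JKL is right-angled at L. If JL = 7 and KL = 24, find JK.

In a right triangle, the square of the hypotenuse equals the sum of the squares of the two legs.
The legs are 7 and 24, so the hypotenuse = sqrt(49 + 576) = sqrt(625) = 25.

25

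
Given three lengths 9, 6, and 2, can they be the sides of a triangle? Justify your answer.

Check the triangle inequality: 6 + 2 = 8 ≤ 9.
Since the sum of two sides does not exceed the third, no triangle can be formed.

No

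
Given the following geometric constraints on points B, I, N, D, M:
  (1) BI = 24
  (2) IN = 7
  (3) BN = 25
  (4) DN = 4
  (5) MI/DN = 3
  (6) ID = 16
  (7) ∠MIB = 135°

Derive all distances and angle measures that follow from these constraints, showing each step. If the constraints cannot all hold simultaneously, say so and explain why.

These constraints are not satisfiable: by the triangle inequality in triangle NID, (2) IN = 7 and (4) DN = 4 force ID ≤ 7 + 4 = 11, but (6) says ID = 16. No planar figure meets all of them, so nothing further can be derived.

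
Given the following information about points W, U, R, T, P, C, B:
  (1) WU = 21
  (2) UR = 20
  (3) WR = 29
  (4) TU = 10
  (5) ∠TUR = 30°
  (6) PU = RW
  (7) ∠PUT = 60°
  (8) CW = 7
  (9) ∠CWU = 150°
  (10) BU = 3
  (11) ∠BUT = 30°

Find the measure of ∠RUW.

Step 1: By the inverse law of cosines on triangle RUW: cos(∠RUW) = (20² + 21² − 29²) / (2·20·21) = 0/840 = 0, so ∠RUW = 90°.

Therefore, the measure of angle ∠RUW = 90°.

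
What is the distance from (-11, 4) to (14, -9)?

d = sqrt((25)^2 + (-13)^2) = sqrt(794)

sqrt(794)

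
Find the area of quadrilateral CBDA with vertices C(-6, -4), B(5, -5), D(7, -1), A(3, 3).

The Shoelace formula works by pairing each vertex with the next (cycling back to the first).
For each pair, compute x_i*y_(i+1) - x_(i+1)*y_i:
  (-6*-5 - 5*-4) = 50
  (5*-1 - 7*-5) = 30
  (7*3 - 3*-1) = 24
  (3*-4 - -6*3) = 6
Taking half the absolute value of the total: Area = (1/2)(110) = 55.

55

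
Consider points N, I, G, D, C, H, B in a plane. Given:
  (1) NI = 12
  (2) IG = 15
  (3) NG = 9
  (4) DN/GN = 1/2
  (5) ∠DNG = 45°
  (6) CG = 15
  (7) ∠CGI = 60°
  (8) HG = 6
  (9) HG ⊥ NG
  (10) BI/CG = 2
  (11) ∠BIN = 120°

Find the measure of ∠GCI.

Step 1: By the law of cosines on triangle CGI: CI² = 15² + 15² − 2·15·15·cos(60°) = 225, so CI = 15.
Step 2: By the inverse law of cosines on triangle GCI: cos(∠GCI) = (15² + 15² − 15²) / (2·15·15) = 225/450 = 0.5, so ∠GCI = 60°.

Therefore, the measure of angle ∠GCI = 60°.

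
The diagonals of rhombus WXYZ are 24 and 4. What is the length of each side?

Half-diagonals are 12 and 2. side = sqrt(12^2 + 2^2) = sqrt(148) = 2*sqrt(37)

2*sqrt(37)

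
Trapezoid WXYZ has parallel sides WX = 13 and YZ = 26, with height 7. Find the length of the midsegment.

The midsegment (median) of a trapezoid connects the midpoints of the non-parallel sides.
Its length is the average of the two bases: (13 + 26) / 2 = 39/2.

39/2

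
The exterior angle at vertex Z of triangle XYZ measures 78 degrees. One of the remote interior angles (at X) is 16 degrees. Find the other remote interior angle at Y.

By the exterior angle theorem: exterior angle = sum of remote interior angles.
78 = 16 + angle Y
angle Y = 78 - 16 = 62 degrees

62 degrees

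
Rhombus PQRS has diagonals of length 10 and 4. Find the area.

The diagonals of a rhombus divide it into four right triangles.
Each triangle has legs 10/ 2 = 5 and 4/2 = 2, so each has area (1/2)*5*2 = 5.
Four such triangles give total area = (d1 * d2) / 2 = 20.

20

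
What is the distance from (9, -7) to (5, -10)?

The horizontal distance is |5 - 9| = 4 and the vertical distance is |-10 - -7| = 3.
By the Pythagorean theorem, d = sqrt(4^2 + 3^2) = sqrt(25) = 5.

5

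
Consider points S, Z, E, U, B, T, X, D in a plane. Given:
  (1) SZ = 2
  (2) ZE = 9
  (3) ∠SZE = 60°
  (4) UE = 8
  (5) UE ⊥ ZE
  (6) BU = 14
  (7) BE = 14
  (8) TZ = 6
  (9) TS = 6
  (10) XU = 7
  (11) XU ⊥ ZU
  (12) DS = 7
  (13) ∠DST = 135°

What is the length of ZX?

Step 1: By the law of cosines on triangle UEZ: UZ² = 8² + 9² − 2·8·9·cos(90°) = 145, so UZ = √145.
Step 2: By the law of cosines on triangle ZUX: ZX² = √145² + 7² − 2·√145·7·cos(90°) = 194, so ZX = √194.

Therefore, the length of ZX = √194.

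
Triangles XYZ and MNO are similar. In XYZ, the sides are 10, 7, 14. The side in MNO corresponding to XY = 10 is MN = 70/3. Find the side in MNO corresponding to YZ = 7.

Similar triangles have proportional sides. Setting up the proportion:
MN / XY = NO / YZ
70/3 / 10 = NO / 7
NO = 7 * 70/3 / 10 = 49/3.

49/3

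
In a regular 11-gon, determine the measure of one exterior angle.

Each exterior angle of a regular n-gon is 360 / n.
For n = 11: 360 / 11 = 360/11 degrees.

360/11 degrees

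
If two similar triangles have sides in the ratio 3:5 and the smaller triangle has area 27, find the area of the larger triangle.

The ratio of areas of similar triangles = (side ratio)^2.
Side ratio = 3:5, so area ratio = 9:25.
Area of the larger triangle / Area of the smaller triangle = 25/9
Area of the larger triangle = 27 * 25/9 = 75

75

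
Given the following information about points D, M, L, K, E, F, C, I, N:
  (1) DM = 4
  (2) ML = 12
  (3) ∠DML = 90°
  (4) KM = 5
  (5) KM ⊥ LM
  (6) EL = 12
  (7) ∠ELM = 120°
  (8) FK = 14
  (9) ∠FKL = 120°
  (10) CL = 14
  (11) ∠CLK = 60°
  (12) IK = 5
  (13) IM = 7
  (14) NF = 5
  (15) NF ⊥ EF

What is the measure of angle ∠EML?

Step 1: By the law of cosines on triangle MLE: ME² = 12² + 12² − 2·12·12·cos(120°) = 432, so ME = 12·√3.
Step 2: By the inverse law of cosines on triangle EML: cos(∠EML) = ((12·√3)² + 12² − 12²) / (2·12·√3·12) = 432/498.83 = 0.866, so ∠EML = 30°.

Therefore, the measure of angle ∠EML = 30°.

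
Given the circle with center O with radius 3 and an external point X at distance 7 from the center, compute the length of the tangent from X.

Let T be the point of tangency. Then OT ⊥ XT (radius ⊥ tangent).
In right triangle OTX: OX² = OT² + XT²
7² = 3² + XT²
XT² = 40, XT = 2*sqrt(10)

2*sqrt(10)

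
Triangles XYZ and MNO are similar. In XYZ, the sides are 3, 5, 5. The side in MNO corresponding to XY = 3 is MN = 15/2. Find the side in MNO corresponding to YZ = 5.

Since the triangles are similar, the ratio of corresponding sides is constant.
Scale factor k = MN / XY = 15/2 / 3 = 5/2
NO = k * YZ = 5/2 * 5 = 25/2

25/2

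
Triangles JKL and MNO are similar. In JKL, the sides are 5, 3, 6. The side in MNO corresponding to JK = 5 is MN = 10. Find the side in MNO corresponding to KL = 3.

Since the triangles are similar, the ratio of corresponding sides is constant.
Scale factor k = MN / JK = 10 / 5 = 2
NO = k * KL = 2 * 3 = 6

6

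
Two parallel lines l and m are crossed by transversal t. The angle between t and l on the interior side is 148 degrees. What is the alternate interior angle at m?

Alternate interior angles are equal: 148 degrees.

148 degrees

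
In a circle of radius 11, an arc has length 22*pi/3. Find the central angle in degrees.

θ = 360 × 22*pi/3 / (2π × 11) = 120° (rearranging arc length formula).

120°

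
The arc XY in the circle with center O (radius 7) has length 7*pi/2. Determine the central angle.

Arc length L = 2πr × θ/360, so θ = 360L / (2πr).
θ = 360 × 7*pi/2 / (2π × 7)
θ = 90°
θ = 90°

90°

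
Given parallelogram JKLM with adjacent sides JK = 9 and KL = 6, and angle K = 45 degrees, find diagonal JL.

The diagonal of a parallelogram can be found by treating two adjacent sides and the diagonal as a triangle.
Applying the law of cosines with sides 9, 6 and included angle 45°:
d^2 = 81 + 36 - 108*cos(45°) = 117 - 54*sqrt(2)
d = 3*sqrt(13 - 6*sqrt(2))

3*sqrt(13 - 6*sqrt(2))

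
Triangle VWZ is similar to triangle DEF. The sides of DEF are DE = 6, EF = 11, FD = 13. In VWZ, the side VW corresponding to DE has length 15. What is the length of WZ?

Since the triangles are similar, the ratio of corresponding sides is constant.
Scale factor k = VW / DE = 15 / 6 = 5/2
WZ = k * EF = 5/2 * 11 = 55/2

55/2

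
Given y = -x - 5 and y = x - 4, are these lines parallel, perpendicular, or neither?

Slope of line 1: m1 = -1
Slope of line 2: m2 = 1
Two lines are perpendicular when the product of their slopes is -1 (negative reciprocals).
m1 * m2 = (-1) * (1) = -1, confirming perpendicularity.

Perpendicular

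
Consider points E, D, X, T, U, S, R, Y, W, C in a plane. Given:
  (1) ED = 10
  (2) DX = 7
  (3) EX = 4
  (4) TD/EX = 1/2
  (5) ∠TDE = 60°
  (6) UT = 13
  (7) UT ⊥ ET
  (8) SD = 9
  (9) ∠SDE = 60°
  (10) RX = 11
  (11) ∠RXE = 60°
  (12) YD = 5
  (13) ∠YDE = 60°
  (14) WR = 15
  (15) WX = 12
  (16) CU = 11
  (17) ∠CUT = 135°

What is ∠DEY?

Step 1: By the law of cosines on triangle EDY: EY² = 10² + 5² − 2·10·5·cos(60°) = 75, so EY = 5·√3.
Step 2: By the inverse law of cosines on triangle DEY: cos(∠DEY) = (10² + (5·√3)² − 5²) / (2·10·5·√3) = 150/173.21 = 0.866, so ∠DEY = 30°.

Therefore, the measure of angle ∠DEY = 30°.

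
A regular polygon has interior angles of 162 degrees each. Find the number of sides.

Each interior angle of a regular n-gon is (n - 2) * 180 / n.
Setting this equal to 162:
(n - 2) * 180 / n = 162
Each exterior angle = 180 - 162 = 18 degrees.
Since exterior angles sum to 360: n = 360 / 18 = 20.

20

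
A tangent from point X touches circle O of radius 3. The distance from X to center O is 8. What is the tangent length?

tangent = √(d² - r²) = √(8² - 3²) = √(64 - 9) = √55 = sqrt(55)

sqrt(55)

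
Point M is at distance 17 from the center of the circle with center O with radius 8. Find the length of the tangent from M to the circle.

Let T be the point of tangency. Then OT ⊥ MT (radius ⊥ tangent).
In right triangle OTM: OM² = OT² + MT²
17² = 8² + MT²
MT² = 225, MT = 15

15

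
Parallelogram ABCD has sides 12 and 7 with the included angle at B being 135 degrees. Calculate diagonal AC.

Using the law of cosines:
d^2 = 12^2 + 7^2 - 2(12)(7)cos(135 degrees)
d^2 = 144 + 49 - 168*-sqrt(2)/2
d^2 = 84*sqrt(2) + 193
d = sqrt(84*sqrt(2) + 193)

sqrt(84*sqrt(2) + 193)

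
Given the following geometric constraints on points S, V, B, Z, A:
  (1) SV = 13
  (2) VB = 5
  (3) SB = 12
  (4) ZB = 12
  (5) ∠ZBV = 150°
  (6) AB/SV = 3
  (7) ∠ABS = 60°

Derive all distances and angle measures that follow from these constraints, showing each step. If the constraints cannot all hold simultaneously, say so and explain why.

The constraints are consistent.

From the given relations:
  AB = 3·SV = 3·13 = 39

Step 1: From SB = 12, BA = 39, and ∠SBA = 60°, by the law of cosines:
  SA² = SB² + BA² - 2·SB·BA·cos(60°) = 144 + 1521 - 468 = 1197
  SA = 3·√133

Step 2: From VB = 5, BZ = 12, and ∠VBZ = 150°, by the law of cosines:
  VZ² = VB² + BZ² - 2·VB·BZ·cos(150°) = 25 + 144 + 103.9 = 272.9
  VZ ≈ 16.52

Step 3: From SB = 12, SV = 13, BV = 5, by the inverse law of cosines:
  cos(∠BSV) = (SB² + SV² - BV²) / (2·SB·SV)
  ∠BSV = 22.62°

Step 4: From VB = 5, VS = 13, BS = 12, by the inverse law of cosines:
  cos(∠BVS) = (VB² + VS² - BS²) / (2·VB·VS)
  ∠BVS = 67.38°

Step 5: From BS = 12, BV = 5, SV = 13, by the inverse law of cosines:
  cos(∠SBV) = (BS² + BV² - SV²) / (2·BS·BV)
  ∠SBV = 90°

Step 6: From SA = 3·√133, SB = 12, AB = 39, by the inverse law of cosines:
  cos(∠ASB) = (SA² + SB² - AB²) / (2·SA·SB)
  ∠ASB = 102.52°

Step 7: From VB = 5, VZ = 16.52, BZ = 12, by the inverse law of cosines:
  cos(∠BVZ) = (VB² + VZ² - BZ²) / (2·VB·VZ)
  ∠BVZ = 21.3°

Step 8: From ZB = 12, ZV = 16.52, BV = 5, by the inverse law of cosines:
  cos(∠BZV) = (ZB² + ZV² - BV²) / (2·ZB·ZV)
  ∠BZV = 8.7°

Step 9: From AB = 39, AS = 3·√133, BS = 12, by the inverse law of cosines:
  cos(∠BAS) = (AB² + AS² - BS²) / (2·AB·AS)
  ∠BAS = 17.48°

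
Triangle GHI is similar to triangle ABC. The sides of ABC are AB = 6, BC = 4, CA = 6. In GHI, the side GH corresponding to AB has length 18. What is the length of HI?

Similar triangles have proportional sides. Setting up the proportion:
GH / AB = HI / BC
18 / 6 = HI / 4
HI = 4 * 18 / 6 = 12.

12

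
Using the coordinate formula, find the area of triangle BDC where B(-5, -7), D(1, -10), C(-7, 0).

Shoelace: Area = (1/2)|-5(-10-0) + 1(0--7) + -7(-7--10)| = (1/2)(36) = 18

18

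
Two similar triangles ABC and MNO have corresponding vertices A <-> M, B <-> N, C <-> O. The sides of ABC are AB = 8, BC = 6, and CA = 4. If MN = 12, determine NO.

Similar triangles have proportional sides. Setting up the proportion:
MN / AB = NO / BC
12 / 8 = NO / 6
NO = 6 * 12 / 8 = 9.

9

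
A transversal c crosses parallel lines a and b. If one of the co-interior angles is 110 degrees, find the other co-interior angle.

Co-interior angles (same-side interior) formed by parallel lines and a transversal are supplementary (sum to 180 degrees).
The given angle is 110 degrees.
The co-interior angle = 180 - 110 = 70 degrees.

70 degrees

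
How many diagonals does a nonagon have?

Total line segments between 9 vertices = C(9,2) = 36.
Subtract the 9 sides: 36 - 9 = 27 diagonals.

27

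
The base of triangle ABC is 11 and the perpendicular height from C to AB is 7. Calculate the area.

Area = (1/2) * base * height
Area = (1/2) * 11 * 7
Area = 77/2

77/2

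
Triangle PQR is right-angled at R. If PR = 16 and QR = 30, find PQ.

PQ = sqrt(16^2 + 30^2) = sqrt(1156) = 34

34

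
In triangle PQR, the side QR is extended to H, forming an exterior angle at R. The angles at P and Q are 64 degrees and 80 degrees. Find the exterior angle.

Exterior angle = 64 + 80 = 144 degrees (exterior angle theorem).

144 degrees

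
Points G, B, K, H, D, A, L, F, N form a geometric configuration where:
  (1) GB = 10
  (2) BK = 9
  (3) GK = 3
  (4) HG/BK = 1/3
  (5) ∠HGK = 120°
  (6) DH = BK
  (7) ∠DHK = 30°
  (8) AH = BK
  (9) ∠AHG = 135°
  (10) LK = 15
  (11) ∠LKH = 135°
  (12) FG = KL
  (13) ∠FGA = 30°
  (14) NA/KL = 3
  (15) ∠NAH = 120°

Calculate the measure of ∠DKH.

From the given relations: HG = 1/3·BK = 1/3·9 = 3; DH = BK = 9.
Step 1: By the law of cosines on triangle HGK: HK² = 3² + 3² − 2·3·3·cos(120°) = 27, so HK = 3·√3.
Step 2: By the law of cosines on triangle KHD: KD² = (3·√3)² + 9² − 2·3·√3·9·cos(30°) = 27, so KD = 3·√3.
Step 3: By the inverse law of cosines on triangle DKH: cos(∠DKH) = ((3·√3)² + (3·√3)² − 9²) / (2·3·√3·3·√3) = -27/54 = -0.5, so ∠DKH = 120°.

Therefore, the measure of angle ∠DKH = 120°.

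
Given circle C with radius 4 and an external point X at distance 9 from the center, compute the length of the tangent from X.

The tangent, radius, and line from the external point to the center form a right triangle.
The right angle is where the tangent meets the radius.
By the Pythagorean theorem: tangent² + 4² = 9²
tangent² = 81 - 16 = 65
tangent = sqrt(65)

sqrt(65)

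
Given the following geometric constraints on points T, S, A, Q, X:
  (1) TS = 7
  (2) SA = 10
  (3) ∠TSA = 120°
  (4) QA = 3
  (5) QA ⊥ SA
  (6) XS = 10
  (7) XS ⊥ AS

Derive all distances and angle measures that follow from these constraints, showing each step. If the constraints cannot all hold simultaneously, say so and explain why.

The constraints are consistent.

Step 1: From TS = 7, SA = 10, and ∠TSA = 120°, by the law of cosines:
  TA² = TS² + SA² - 2·TS·SA·cos(120°) = 49 + 100 + 70 = 219
  TA ≈ 14.8

Step 2: From SA = 10, AQ = 3, and ∠SAQ = 90°, by the law of cosines:
  SQ² = SA² + AQ² - 2·SA·AQ·cos(90°) = 100 + 9 - 0 = 109
  SQ = √109

Step 3: From AS = 10, SX = 10, and ∠ASX = 90°, by the law of cosines:
  AX² = AS² + SX² - 2·AS·SX·cos(90°) = 100 + 100 - 0 = 200
  AX = 10·√2

Step 4: From TA = 14.8, TS = 7, AS = 10, by the inverse law of cosines:
  cos(∠ATS) = (TA² + TS² - AS²) / (2·TA·TS)
  ∠ATS = 35.82°

Step 5: From SA = 10, SQ = √109, AQ = 3, by the inverse law of cosines:
  cos(∠ASQ) = (SA² + SQ² - AQ²) / (2·SA·SQ)
  ∠ASQ = 16.7°

Step 6: From AS = 10, AT = 14.8, ST = 7, by the inverse law of cosines:
  cos(∠SAT) = (AS² + AT² - ST²) / (2·AS·AT)
  ∠SAT = 24.18°

Step 7: From AS = 10, AX = 10·√2, SX = 10, by the inverse law of cosines:
  cos(∠SAX) = (AS² + AX² - SX²) / (2·AS·AX)
  ∠SAX = 45°

Step 8: From QA = 3, QS = √109, AS = 10, by the inverse law of cosines:
  cos(∠AQS) = (QA² + QS² - AS²) / (2·QA·QS)
  ∠AQS = 73.3°

Step 9: From XA = 10·√2, XS = 10, AS = 10, by the inverse law of cosines:
  cos(∠AXS) = (XA² + XS² - AS²) / (2·XA·XS)
  ∠AXS = 45°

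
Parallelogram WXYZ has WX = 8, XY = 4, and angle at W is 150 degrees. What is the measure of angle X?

Opposite sides of a parallelogram are parallel, so consecutive angles form co-interior angles on a transversal.
Co-interior angles sum to 180°, giving angle X = 180 - 150 = 30 degrees.

30 degrees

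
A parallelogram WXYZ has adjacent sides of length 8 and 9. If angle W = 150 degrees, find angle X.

Opposite sides of a parallelogram are parallel, so consecutive angles form co-interior angles on a transversal.
Co-interior angles sum to 180°, giving angle X = 180 - 150 = 30 degrees.

30 degrees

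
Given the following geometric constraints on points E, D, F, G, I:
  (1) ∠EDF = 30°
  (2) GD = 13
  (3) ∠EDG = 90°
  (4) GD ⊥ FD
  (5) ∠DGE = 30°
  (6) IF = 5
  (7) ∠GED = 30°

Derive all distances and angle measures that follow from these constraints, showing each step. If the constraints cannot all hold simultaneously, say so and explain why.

These constraints are not satisfiable: (3), (5) and (7) are the three interior angles of triangle EDG, which must sum to 180°, but 90° + 30° + 30° = 150°. No planar figure meets all of them, so nothing further can be derived.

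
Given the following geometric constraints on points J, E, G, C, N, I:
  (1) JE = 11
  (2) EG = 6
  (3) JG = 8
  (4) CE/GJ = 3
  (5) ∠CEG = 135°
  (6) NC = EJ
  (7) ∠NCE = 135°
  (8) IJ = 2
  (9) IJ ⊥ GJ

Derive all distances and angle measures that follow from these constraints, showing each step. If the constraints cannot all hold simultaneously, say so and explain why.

The constraints are consistent.

From the given relations:
  CE = 3·GJ = 3·8 = 24
  NC = EJ = 11

Step 1: From EC = 24, CN = 11, and ∠ECN = 135°, by the law of cosines:
  EN² = EC² + CN² - 2·EC·CN·cos(135°) = 576 + 121 + 373.4 = 1070
  EN ≈ 32.72

Step 2: From GE = 6, EC = 24, and ∠GEC = 135°, by the law of cosines:
  GC² = GE² + EC² - 2·GE·EC·cos(135°) = 36 + 576 + 203.6 = 815.6
  GC ≈ 28.56

Step 3: From GJ = 8, JI = 2, and ∠GJI = 90°, by the law of cosines:
  GI² = GJ² + JI² - 2·GJ·JI·cos(90°) = 64 + 4 - 0 = 68
  GI = 2·√17

Step 4: From JE = 11, JG = 8, EG = 6, by the inverse law of cosines:
  cos(∠EJG) = (JE² + JG² - EG²) / (2·JE·JG)
  ∠EJG = 32.16°

Step 5: From EG = 6, EJ = 11, GJ = 8, by the inverse law of cosines:
  cos(∠GEJ) = (EG² + EJ² - GJ²) / (2·EG·EJ)
  ∠GEJ = 45.21°

Step 6: From GE = 6, GJ = 8, EJ = 11, by the inverse law of cosines:
  cos(∠EGJ) = (GE² + GJ² - EJ²) / (2·GE·GJ)
  ∠EGJ = 102.64°

Step 7: From EC = 24, EN = 32.72, CN = 11, by the inverse law of cosines:
  cos(∠CEN) = (EC² + EN² - CN²) / (2·EC·EN)
  ∠CEN = 13.75°

Step 8: From GC = 28.56, GE = 6, CE = 24, by the inverse law of cosines:
  cos(∠CGE) = (GC² + GE² - CE²) / (2·GC·GE)
  ∠CGE = 36.46°

Step 9: From GI = 2·√17, GJ = 8, IJ = 2, by the inverse law of cosines:
  cos(∠IGJ) = (GI² + GJ² - IJ²) / (2·GI·GJ)
  ∠IGJ = 14.04°

Step 10: From CE = 24, CG = 28.56, EG = 6, by the inverse law of cosines:
  cos(∠ECG) = (CE² + CG² - EG²) / (2·CE·CG)
  ∠ECG = 8.54°

Step 11: From NC = 11, NE = 32.72, CE = 24, by the inverse law of cosines:
  cos(∠CNE) = (NC² + NE² - CE²) / (2·NC·NE)
  ∠CNE = 31.25°

Step 12: From IG = 2·√17, IJ = 2, GJ = 8, by the inverse law of cosines:
  cos(∠GIJ) = (IG² + IJ² - GJ²) / (2·IG·IJ)
  ∠GIJ = 75.96°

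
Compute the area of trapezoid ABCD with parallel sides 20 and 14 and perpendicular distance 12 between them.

Area of a trapezoid = (base1 + base2) * height / 2
Area = (20 + 14) * 12 / 2
Area = 34 * 12 / 2
Area = 408 / 2
Area = 204

204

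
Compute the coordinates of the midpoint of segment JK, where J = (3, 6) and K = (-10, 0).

The midpoint is the average of the coordinates:
x: (3 + -10)/2 = -7/2
y: (6 + 0)/2 = 3
Midpoint = (-7/2, 3)

(-7/2, 3)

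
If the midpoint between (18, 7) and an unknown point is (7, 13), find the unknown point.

Using the midpoint formula: M = ((x1 + x2)/2, (y1 + y2)/2)
We know M = (7, 13) and P = (18, 7)
For x: 7 = (18 + x2)/2, so x2 = 2*7 - 18 = -4
For y: 13 = (7 + y2)/2, so y2 = 2*13 - 7 = 19
R = (-4, 19)

(-4, 19)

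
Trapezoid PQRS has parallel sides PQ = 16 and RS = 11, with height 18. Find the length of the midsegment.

The midsegment (median) of a trapezoid connects the midpoints of the non-parallel sides.
Its length is the average of the two bases: (16 + 11) / 2 = 27/2.

27/2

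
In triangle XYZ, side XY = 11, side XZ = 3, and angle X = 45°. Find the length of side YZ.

Law of cosines: YZ^2 = 11^2 + 3^2 - 2(11)(3)cos(45°) = 130 - 33*sqrt(2), so YZ = sqrt(130 - 33*sqrt(2)).

sqrt(130 - 33*sqrt(2))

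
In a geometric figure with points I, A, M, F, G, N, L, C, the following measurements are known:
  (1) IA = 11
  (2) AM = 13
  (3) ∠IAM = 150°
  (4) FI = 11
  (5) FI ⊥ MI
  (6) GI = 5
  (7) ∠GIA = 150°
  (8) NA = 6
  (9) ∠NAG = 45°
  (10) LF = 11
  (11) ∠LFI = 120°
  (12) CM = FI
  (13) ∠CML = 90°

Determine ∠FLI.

Step 1: By the law of cosines on triangle LFI: LI² = 11² + 11² − 2·11·11·cos(120°) = 363, so LI = 11·√3.
Step 2: By the inverse law of cosines on triangle FLI: cos(∠FLI) = (11² + (11·√3)² − 11²) / (2·11·11·√3) = 363/419.16 = 0.866, so ∠FLI = 30°.

Therefore, the measure of angle ∠FLI = 30°.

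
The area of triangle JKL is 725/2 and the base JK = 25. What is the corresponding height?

Area = (1/2) * base * height
height = 2 * Area / base
height = 2 * 725/2 / 25
height = 725 / 25
height = 29

29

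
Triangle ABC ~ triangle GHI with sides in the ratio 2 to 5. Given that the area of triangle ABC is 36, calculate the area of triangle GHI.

Area ratio = (2/5)^2 = 4/25. Area of GHI = 36 * 25/4 = 225.

225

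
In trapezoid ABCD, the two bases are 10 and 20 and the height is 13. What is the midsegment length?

The midsegment (median) of a trapezoid connects the midpoints of the non-parallel sides.
Its length is the average of the two bases: (10 + 20) / 2 = 15.

15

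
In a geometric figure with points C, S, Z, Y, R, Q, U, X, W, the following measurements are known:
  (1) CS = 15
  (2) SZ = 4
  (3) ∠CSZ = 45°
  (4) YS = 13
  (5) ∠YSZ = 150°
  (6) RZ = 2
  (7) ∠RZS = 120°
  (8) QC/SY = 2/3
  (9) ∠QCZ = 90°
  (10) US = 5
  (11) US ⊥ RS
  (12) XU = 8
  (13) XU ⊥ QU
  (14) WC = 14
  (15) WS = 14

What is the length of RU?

Step 1: By the law of cosines on triangle SZR: SR² = 4² + 2² − 2·4·2·cos(120°) = 28, so SR = 2·√7.
Step 2: By the law of cosines on triangle RSU: RU² = (2·√7)² + 5² − 2·2·√7·5·cos(90°) = 53, so RU = √53.

Therefore, the length of RU = √53.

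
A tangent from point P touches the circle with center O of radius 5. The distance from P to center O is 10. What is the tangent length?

Let T be the point of tangency. Then OT ⊥ PT (radius ⊥ tangent).
In right triangle OTP: OP² = OT² + PT²
10² = 5² + PT²
PT² = 75, PT = 5*sqrt(3)

5*sqrt(3)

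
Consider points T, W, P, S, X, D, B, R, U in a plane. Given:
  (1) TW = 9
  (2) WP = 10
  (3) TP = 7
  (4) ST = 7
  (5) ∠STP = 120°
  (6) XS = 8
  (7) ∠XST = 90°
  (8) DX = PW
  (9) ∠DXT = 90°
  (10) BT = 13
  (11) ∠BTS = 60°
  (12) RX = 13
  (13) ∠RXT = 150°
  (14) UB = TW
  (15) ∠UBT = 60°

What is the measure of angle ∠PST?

Step 1: By the law of cosines on triangle STP: SP² = 7² + 7² − 2·7·7·cos(120°) = 147, so SP = 7·√3.
Step 2: By the inverse law of cosines on triangle PST: cos(∠PST) = ((7·√3)² + 7² − 7²) / (2·7·√3·7) = 147/169.74 = 0.866, so ∠PST = 30°.

Therefore, the measure of angle ∠PST = 30°.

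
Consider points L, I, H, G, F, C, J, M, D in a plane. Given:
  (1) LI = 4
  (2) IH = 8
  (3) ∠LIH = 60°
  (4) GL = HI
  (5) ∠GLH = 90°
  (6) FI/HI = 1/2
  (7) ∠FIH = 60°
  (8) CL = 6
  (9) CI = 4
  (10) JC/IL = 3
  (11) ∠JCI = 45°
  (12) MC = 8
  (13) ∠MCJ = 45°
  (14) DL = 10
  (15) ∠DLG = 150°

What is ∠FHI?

From the given relations: FI = 1/2·HI = 1/2·8 = 4.
Step 1: By the law of cosines on triangle HIF: HF² = 8² + 4² − 2·8·4·cos(60°) = 48, so HF = 4·√3.
Step 2: By the inverse law of cosines on triangle FHI: cos(∠FHI) = ((4·√3)² + 8² − 4²) / (2·4·√3·8) = 96/110.85 = 0.866, so ∠FHI = 30°.

Therefore, the measure of angle ∠FHI = 30°.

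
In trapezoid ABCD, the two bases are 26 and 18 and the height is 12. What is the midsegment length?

midsegment = (26 + 18) / 2 = 44 / 2 = 22

22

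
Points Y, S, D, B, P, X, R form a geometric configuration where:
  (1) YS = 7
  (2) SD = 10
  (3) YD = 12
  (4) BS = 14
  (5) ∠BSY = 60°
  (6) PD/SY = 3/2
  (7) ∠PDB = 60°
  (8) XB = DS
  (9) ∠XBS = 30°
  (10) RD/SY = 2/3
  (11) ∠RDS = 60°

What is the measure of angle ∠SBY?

Step 1: By the law of cosines on triangle BSY: BY² = 14² + 7² − 2·14·7·cos(60°) = 147, so BY = 7·√3.
Step 2: By the inverse law of cosines on triangle SBY: cos(∠SBY) = (14² + (7·√3)² − 7²) / (2·14·7·√3) = 294/339.48 = 0.866, so ∠SBY = 30°.

Therefore, the measure of angle ∠SBY = 30°.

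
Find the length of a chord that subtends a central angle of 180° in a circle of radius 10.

Chord length = 2r sin(θ/2)
= 2 × 10 × sin(180°/2)
= 2 × 10 × sin(90°)
= 20

20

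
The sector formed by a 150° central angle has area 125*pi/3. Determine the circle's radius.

r² = 360 × 125*pi/3 / (π × 150) = 100, so r = 10.

10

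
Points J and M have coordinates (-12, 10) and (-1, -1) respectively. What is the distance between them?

The horizontal distance is |-1 - -12| = 11 and the vertical distance is |-1 - 10| = 11.
By the Pythagorean theorem, d = sqrt(11^2 + 11^2) = sqrt(242) = 11*sqrt(2).

11*sqrt(2)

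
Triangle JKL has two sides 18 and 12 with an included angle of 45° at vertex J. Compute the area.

When two sides and the included angle are known, the area formula is (1/2)ab sin(C).
The height from one side to the opposite vertex is 12 sin(45°) = 6*sqrt(2).
Area = (1/2) * 18 * 6*sqrt(2) = 54*sqrt(2).

54*sqrt(2)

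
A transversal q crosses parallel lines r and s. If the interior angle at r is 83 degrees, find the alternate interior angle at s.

Alternate interior angles formed by parallel lines and a transversal are equal.
The given angle is 83 degrees.
The alternate interior angle = 83 degrees.

83 degrees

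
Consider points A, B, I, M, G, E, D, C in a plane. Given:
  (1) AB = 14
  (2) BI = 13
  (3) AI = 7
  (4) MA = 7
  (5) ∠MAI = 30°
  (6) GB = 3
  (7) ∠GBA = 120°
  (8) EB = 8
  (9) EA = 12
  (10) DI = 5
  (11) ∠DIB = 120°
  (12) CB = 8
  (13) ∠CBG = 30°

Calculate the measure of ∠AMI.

Step 1: By the law of cosines on triangle MAI: MI² = 7² + 7² − 2·7·7·cos(30°) = 13.13, so MI ≈ 3.62.
Step 2: By the inverse law of cosines on triangle AMI: cos(∠AMI) = (7² + 3.62² − 7²) / (2·7·3.62) = 13.13/50.73 = 0.2588, so ∠AMI = 75°.

Therefore, the measure of angle ∠AMI = 75°.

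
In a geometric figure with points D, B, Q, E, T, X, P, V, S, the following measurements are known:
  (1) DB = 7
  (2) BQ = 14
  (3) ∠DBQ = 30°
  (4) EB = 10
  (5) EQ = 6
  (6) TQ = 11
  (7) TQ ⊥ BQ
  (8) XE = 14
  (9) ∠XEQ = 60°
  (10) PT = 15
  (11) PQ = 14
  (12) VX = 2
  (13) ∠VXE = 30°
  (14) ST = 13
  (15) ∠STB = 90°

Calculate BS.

Step 1: By the law of cosines on triangle BQT: BT² = 14² + 11² − 2·14·11·cos(90°) = 317, so BT ≈ 17.8.
Step 2: By the law of cosines on triangle BTS: BS² = 17.8² + 13² − 2·17.8·13·cos(90°) = 486, so BS = 9·√6.

Therefore, the length of BS = 9·√6.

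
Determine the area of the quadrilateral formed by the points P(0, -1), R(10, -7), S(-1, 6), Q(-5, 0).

Shoelace: sum of cross terms = 98, Area = (1/2)|98| = 49

49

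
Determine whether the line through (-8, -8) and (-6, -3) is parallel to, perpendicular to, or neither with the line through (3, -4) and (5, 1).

Slope of line 1: m1 = (-3 - -8)/(-6 - -8) = 5/2 = 5/2
Slope of line 2: m2 = (1 - -4)/(5 - 3) = 5/2 = 5/2
Two lines are parallel if and only if they have equal slopes (or both are vertical).
Here m1 = m2 = 5/2, confirming the lines are parallel.

Parallel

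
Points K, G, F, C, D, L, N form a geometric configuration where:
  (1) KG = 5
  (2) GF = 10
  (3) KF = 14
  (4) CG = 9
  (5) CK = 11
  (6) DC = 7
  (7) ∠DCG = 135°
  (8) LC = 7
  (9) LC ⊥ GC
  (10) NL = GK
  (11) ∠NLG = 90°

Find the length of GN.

From the given relations: NL = GK = 5.
Step 1: By the law of cosines on triangle LCG: LG² = 7² + 9² − 2·7·9·cos(90°) = 130, so LG = √130.
Step 2: By the law of cosines on triangle GLN: GN² = √130² + 5² − 2·√130·5·cos(90°) = 155, so GN = √155.

Therefore, the length of GN = √155.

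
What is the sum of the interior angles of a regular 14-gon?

The sum of interior angles of an n-sided polygon is (n - 2) * 180.
For n = 14: (14 - 2) * 180 = 12 * 180 = 2160 degrees.

2160 degrees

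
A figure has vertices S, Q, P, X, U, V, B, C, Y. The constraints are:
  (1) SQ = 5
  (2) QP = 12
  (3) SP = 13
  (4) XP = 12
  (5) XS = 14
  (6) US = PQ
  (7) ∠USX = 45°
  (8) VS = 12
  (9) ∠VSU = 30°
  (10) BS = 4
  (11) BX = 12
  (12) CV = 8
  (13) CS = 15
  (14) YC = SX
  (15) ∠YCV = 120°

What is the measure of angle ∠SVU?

From the given relations: US = PQ = 12.
Step 1: By the law of cosines on triangle VSU: VU² = 12² + 12² − 2·12·12·cos(30°) = 38.58, so VU ≈ 6.21.
Step 2: By the inverse law of cosines on triangle SVU: cos(∠SVU) = (12² + 6.21² − 12²) / (2·12·6.21) = 38.58/149.08 = 0.2588, so ∠SVU = 75°.

Therefore, the measure of angle ∠SVU = 75°.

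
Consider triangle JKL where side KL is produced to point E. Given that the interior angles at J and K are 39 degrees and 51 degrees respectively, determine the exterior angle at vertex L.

Exterior angle = 39 + 51 = 90 degrees (exterior angle theorem).

90 degrees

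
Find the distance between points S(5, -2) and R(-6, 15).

d = sqrt((-6 - 5)^2 + (15 - -2)^2)
d = sqrt(-11^2 + 17^2)
d = sqrt(121 + 289)
d = sqrt(410)

sqrt(410)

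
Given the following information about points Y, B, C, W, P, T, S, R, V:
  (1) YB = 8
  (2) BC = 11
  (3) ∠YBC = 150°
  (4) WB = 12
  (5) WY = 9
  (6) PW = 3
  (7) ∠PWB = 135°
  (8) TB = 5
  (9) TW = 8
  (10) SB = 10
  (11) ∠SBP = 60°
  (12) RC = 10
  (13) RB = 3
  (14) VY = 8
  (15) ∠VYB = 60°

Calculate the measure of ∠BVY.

Step 1: By the law of cosines on triangle VYB: VB² = 8² + 8² − 2·8·8·cos(60°) = 64, so VB = 8.
Step 2: By the inverse law of cosines on triangle BVY: cos(∠BVY) = (8² + 8² − 8²) / (2·8·8) = 64/128 = 0.5, so ∠BVY = 60°.

Therefore, the measure of angle ∠BVY = 60°.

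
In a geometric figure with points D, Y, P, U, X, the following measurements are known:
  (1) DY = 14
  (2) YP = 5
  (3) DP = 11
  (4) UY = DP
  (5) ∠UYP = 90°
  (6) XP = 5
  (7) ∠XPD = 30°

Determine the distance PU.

From the given relations: UY = DP = 11.
Step 1: By the law of cosines on triangle PYU: PU² = 5² + 11² − 2·5·11·cos(90°) = 146, so PU = √146.

Therefore, the length of PU = √146.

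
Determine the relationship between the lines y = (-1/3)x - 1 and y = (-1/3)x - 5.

Slope of line 1: m1 = -1/3
Slope of line 2: m2 = -1/3
Two lines are parallel if and only if they have equal slopes (or both are vertical).
Here m1 = m2 = -1/3, confirming the lines are parallel.

Parallel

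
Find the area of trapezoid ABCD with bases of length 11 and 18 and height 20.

A trapezoid's area equals the midsegment times the height.
The midsegment is (11 + 18) / 2 = 29/2.
Area = 29/2 * 20 = 290.

290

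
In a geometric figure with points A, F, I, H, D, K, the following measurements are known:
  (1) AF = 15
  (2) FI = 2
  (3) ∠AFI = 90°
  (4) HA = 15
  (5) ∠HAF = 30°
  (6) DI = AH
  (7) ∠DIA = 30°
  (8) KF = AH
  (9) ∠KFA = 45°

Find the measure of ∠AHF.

Step 1: By the law of cosines on triangle HAF: HF² = 15² + 15² − 2·15·15·cos(30°) = 60.29, so HF ≈ 7.76.
Step 2: By the inverse law of cosines on triangle AHF: cos(∠AHF) = (15² + 7.76² − 15²) / (2·15·7.76) = 60.29/232.94 = 0.2588, so ∠AHF = 75°.

Therefore, the measure of angle ∠AHF = 75°.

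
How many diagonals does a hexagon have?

The number of diagonals in an n-gon is n(n - 3)/2.
For n = 6: 6(6 - 3)/2 = 6 × 3 / 2 = 9.

9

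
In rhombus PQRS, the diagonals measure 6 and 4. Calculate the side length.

The diagonals of a rhombus bisect each other at right angles.
Half-diagonals: 6/2 = 3 and 4/2 = 2
side = sqrt(3^2 + 2^2)
side = sqrt(9 + 4)
side = sqrt(13)

sqrt(13)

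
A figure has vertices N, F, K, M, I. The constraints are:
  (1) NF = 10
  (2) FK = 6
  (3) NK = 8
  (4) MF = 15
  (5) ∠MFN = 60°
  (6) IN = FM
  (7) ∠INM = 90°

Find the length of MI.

From the given relations: IN = FM = 15.
Step 1: By the law of cosines on triangle NFM: NM² = 10² + 15² − 2·10·15·cos(60°) = 175, so NM = 5·√7.
Step 2: By the law of cosines on triangle MNI: MI² = (5·√7)² + 15² − 2·5·√7·15·cos(90°) = 400, so MI = 20.

Therefore, the length of MI = 20.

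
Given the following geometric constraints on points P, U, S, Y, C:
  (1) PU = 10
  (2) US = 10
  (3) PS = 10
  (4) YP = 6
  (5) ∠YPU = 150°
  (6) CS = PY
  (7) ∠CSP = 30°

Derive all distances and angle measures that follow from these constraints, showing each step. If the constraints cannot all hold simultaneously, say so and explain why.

The constraints are consistent.

From the given relations:
  CS = PY = 6

Step 1: From PS = 10, SC = 6, and ∠PSC = 30°, by the law of cosines:
  PC² = PS² + SC² - 2·PS·SC·cos(30°) = 100 + 36 - 103.9 = 32.08
  PC ≈ 5.66

Step 2: From UP = 10, PY = 6, and ∠UPY = 150°, by the law of cosines:
  UY² = UP² + PY² - 2·UP·PY·cos(150°) = 100 + 36 + 103.9 = 239.9
  UY ≈ 15.49

Step 3: From PS = 10, PU = 10, SU = 10, by the inverse law of cosines:
  cos(∠SPU) = (PS² + PU² - SU²) / (2·PS·PU)
  ∠SPU = 60°

Step 4: From UP = 10, US = 10, PS = 10, by the inverse law of cosines:
  cos(∠PUS) = (UP² + US² - PS²) / (2·UP·US)
  ∠PUS = 60°

Step 5: From SP = 10, SU = 10, PU = 10, by the inverse law of cosines:
  cos(∠PSU) = (SP² + SU² - PU²) / (2·SP·SU)
  ∠PSU = 60°

Step 6: From PC = 5.66, PS = 10, CS = 6, by the inverse law of cosines:
  cos(∠CPS) = (PC² + PS² - CS²) / (2·PC·PS)
  ∠CPS = 31.98°

Step 7: From UP = 10, UY = 15.49, PY = 6, by the inverse law of cosines:
  cos(∠PUY) = (UP² + UY² - PY²) / (2·UP·UY)
  ∠PUY = 11.17°

Step 8: From YP = 6, YU = 15.49, PU = 10, by the inverse law of cosines:
  cos(∠PYU) = (YP² + YU² - PU²) / (2·YP·YU)
  ∠PYU = 18.83°

Step 9: From CP = 5.66, CS = 6, PS = 10, by the inverse law of cosines:
  cos(∠PCS) = (CP² + CS² - PS²) / (2·CP·CS)
  ∠PCS = 118.02°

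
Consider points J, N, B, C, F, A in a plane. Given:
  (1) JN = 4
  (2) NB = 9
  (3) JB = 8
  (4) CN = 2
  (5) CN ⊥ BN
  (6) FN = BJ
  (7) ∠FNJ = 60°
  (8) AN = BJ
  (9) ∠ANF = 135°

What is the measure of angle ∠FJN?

From the given relations: FN = BJ = 8.
Step 1: By the law of cosines on triangle JNF: JF² = 4² + 8² − 2·4·8·cos(60°) = 48, so JF = 4·√3.
Step 2: By the inverse law of cosines on triangle FJN: cos(∠FJN) = ((4·√3)² + 4² − 8²) / (2·4·√3·4) = 0/55.43 = 0, so ∠FJN = 90°.

Therefore, the measure of angle ∠FJN = 90°.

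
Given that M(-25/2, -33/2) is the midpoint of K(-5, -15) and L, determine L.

Using the midpoint formula: M = ((x1 + x2)/2, (y1 + y2)/2)
We know M = (-25/2, -33/2) and K = (-5, -15)
For x: -25/2 = (-5 + x2)/2, so x2 = 2*-25/2 - -5 = -20
For y: -33/2 = (-15 + y2)/2, so y2 = 2*-33/2 - -15 = -18
L = (-20, -18)

(-20, -18)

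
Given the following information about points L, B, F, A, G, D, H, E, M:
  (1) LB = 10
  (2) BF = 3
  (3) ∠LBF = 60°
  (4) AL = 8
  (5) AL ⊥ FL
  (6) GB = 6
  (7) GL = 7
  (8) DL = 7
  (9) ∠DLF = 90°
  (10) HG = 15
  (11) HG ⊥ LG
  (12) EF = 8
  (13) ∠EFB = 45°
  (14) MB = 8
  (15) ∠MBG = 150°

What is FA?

Step 1: By the law of cosines on triangle LBF: LF² = 10² + 3² − 2·10·3·cos(60°) = 79, so LF = √79.
Step 2: By the law of cosines on triangle FLA: FA² = √79² + 8² − 2·√79·8·cos(90°) = 143, so FA = √143.

Therefore, the length of FA = √143.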